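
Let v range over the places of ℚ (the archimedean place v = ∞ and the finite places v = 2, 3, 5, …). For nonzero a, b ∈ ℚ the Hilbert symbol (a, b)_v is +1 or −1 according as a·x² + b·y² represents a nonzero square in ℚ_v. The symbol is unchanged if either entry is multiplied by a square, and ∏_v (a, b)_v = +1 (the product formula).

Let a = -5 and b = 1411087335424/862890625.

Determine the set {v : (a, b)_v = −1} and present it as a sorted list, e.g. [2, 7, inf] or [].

Mod squares: a ≡ -5, b ≡ 14911. Check v ∈ {∞, 2, 5, 13, 19, 31, 37, 47}.
v=37: a=37^0·(≡32), b=37^1·(≡33) mod 37; (32|37)=-1, (33|37)=+1; (−1)^{0·1·18}·(-1)^1·(+1)^0 = -1.
v=19: a=19^0·(≡14), b=19^2·(≡15) mod 19; (14|19)=-1, (15|19)=-1; (−1)^{0·2·9}·(-1)^2·(-1)^0 = +1.
v=2: v_2(a)=0, v_2(b)=18; units ≡ 3, 7 (mod 8); ε·ε+αω+βω = 1·1+0·0+18·1 ≡ 1  ⇒  (a,b)_2 = -1.
v=5: a=5^1·(≡4), b=5^-8·(≡1) mod 5; (4|5)=+1, (1|5)=+1; (−1)^{1·-8·2}·(+1)^-8·(+1)^1 = +1.
v=47: a=47^0·(≡42), b=47^-2·(≡25) mod 47; (42|47)=+1, (25|47)=+1; (−1)^{0·-2·23}·(+1)^-2·(+1)^0 = +1.
v=13: a=13^0·(≡8), b=13^1·(≡4) mod 13; (8|13)=-1, (4|13)=+1; (−1)^{0·1·6}·(-1)^1·(+1)^0 = -1.
v=31: a=31^0·(≡26), b=31^1·(≡19) mod 31; (26|31)=-1, (19|31)=+1; (−1)^{0·1·15}·(-1)^1·(+1)^0 = -1.
v=∞: -5 < 0 and 14911 > 0  ⇒  (a,b)_∞ = +1.
|Ram(-5, 14911)| = 4, even; anisotropic at {2, 13, 31, 37}.

[2, 13, 31, 37]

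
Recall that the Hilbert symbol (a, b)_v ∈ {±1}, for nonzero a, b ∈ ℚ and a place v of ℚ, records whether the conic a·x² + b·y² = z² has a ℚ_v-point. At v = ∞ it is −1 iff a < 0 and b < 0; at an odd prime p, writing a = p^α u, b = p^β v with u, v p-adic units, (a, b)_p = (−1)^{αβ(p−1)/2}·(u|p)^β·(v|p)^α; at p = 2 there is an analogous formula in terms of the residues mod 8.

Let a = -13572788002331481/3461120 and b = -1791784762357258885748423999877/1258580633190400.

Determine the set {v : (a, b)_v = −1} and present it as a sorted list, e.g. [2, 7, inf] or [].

[2, 5, 31, inf]

Mod squares: a ≡ -5, b ≡ -6293. Check v ∈ {∞, 2, 3, 5, 7, 11, 13, 17, 19, 29, 31, 41}.
v=11: a=11^4·(≡7), b=11^8·(≡6) mod 11; (7|11)=-1, (6|11)=-1; (−1)^{4·8·5}·(-1)^8·(-1)^4 = +1.
v=5: a=5^-1·(≡1), b=5^-2·(≡3) mod 5; (1|5)=+1, (3|5)=-1; (−1)^{-1·-2·2}·(+1)^-2·(-1)^-1 = -1.
v=31: a=31^2·(≡12), b=31^3·(≡10) mod 31; (12|31)=-1, (10|31)=+1; (−1)^{2·3·15}·(-1)^3·(+1)^2 = -1.
v=2: v_2(a)=-12, v_2(b)=-20; units ≡ 3, 3 (mod 8); ε·ε+αω+βω = 1·1+-12·1+-20·1 ≡ 1  ⇒  (a,b)_2 = -1.
v=13: a=13^-2·(≡5), b=13^-4·(≡12) mod 13; (5|13)=-1, (12|13)=+1; (−1)^{-2·-4·6}·(-1)^-4·(+1)^-2 = +1.
v=19: a=19^0·(≡13), b=19^2·(≡13) mod 19; (13|19)=-1, (13|19)=-1; (−1)^{0·2·9}·(-1)^2·(-1)^0 = +1.
v=3: a=3^4·(≡1), b=3^8·(≡1) mod 3; (1|3)=+1, (1|3)=+1; (−1)^{4·8·1}·(+1)^8·(+1)^4 = +1.
v=41: a=41^0·(≡9), b=41^-2·(≡40) mod 41; (9|41)=+1, (40|41)=+1; (−1)^{0·-2·20}·(+1)^-2·(+1)^0 = +1.
v=∞: -5 < 0 and -6293 < 0  ⇒  (a,b)_∞ = -1.
v=17: a=17^2·(≡5), b=17^2·(≡5) mod 17; (5|17)=-1, (5|17)=-1; (−1)^{2·2·8}·(-1)^2·(-1)^2 = +1.
v=7: a=7^2·(≡4), b=7^5·(≡2) mod 7; (4|7)=+1, (2|7)=+1; (−1)^{2·5·3}·(+1)^5·(+1)^2 = +1.
v=29: a=29^2·(≡23), b=29^3·(≡8) mod 29; (23|29)=+1, (8|29)=-1; (−1)^{2·3·14}·(+1)^3·(-1)^2 = +1.
Ram(-5, -6293) = {2, 5, 31, ∞}; no ℚ_2-point on the conic.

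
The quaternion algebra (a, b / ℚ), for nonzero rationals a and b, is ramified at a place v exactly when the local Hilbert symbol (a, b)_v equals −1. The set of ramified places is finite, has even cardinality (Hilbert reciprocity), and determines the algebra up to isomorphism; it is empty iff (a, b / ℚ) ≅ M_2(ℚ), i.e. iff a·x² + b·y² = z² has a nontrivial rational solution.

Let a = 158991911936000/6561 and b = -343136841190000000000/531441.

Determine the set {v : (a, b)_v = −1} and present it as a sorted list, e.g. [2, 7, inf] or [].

(a, b) ≡ (110, -2431) mod (ℚ^×)²; places V = {2, 3, 5, 11, 13, 17, ∞}.
(a,b)_3: α=-8, u≡2; β=-12, v≡2 (mod 3); (2|3)=-1, (2|3)=-1; sign (−1)^0·-1^-12·-1^-8 = +1.
(a,b)_2: α=13, β=10; u≡7, v≡1 (mod 8); ε(u)ε(v)=1·0, αω(v)=13·0, βω(u)=10·0; sum ≡ 0  ⇒  +1.
(a,b)_11: α=1, u≡6; β=1, v≡7 (mod 11); (6|11)=-1, (7|11)=-1; sign (−1)^1·-1^1·-1^1 = -1.
(a,b)_13: α=2, u≡7; β=3, v≡8 (mod 13); (7|13)=-1, (8|13)=-1; sign (−1)^0·-1^3·-1^2 = -1.
(a,b)_∞: sgn(110)=+, sgn(-2431)=−, so +1.
(a,b)_17: α=4, u≡4; β=5, v≡12 (mod 17); (4|17)=+1, (12|17)=-1; sign (−1)^0·+1^5·-1^4 = +1.
(a,b)_5: α=3, u≡3; β=10, v≡4 (mod 5); (3|5)=-1, (4|5)=+1; sign (−1)^0·-1^10·+1^3 = +1.
|Ram(110, -2431)| = 2, even; anisotropic at {11, 13}.

[11, 13]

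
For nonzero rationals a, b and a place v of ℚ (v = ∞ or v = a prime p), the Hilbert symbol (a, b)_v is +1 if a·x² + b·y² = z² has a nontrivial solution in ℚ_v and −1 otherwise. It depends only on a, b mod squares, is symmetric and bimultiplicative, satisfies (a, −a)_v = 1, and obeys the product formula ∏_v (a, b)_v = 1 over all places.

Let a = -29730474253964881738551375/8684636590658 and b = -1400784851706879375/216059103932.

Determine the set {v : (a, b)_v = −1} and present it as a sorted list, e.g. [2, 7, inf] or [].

[3, 11, 23, inf]

(a, b) ≡ (-32190, -9361) mod (ℚ^×)²; places V = {2, 3, 5, 7, 11, 23, 29, 37, 43, ∞}.
(a,b)_37: α=5, u≡32; β=3, v≡24 (mod 37); (32|37)=-1, (24|37)=-1; sign (−1)^0·-1^3·-1^5 = +1.
(a,b)_23: α=-2, u≡5; β=-3, v≡19 (mod 23); (5|23)=-1, (19|23)=-1; sign (−1)^0·-1^-3·-1^-2 = -1.
(a,b)_3: α=19, u≡1; β=14, v≡2 (mod 3); (1|3)=+1, (2|3)=-1; sign (−1)^0·+1^14·-1^19 = -1.
(a,b)_29: α=3, u≡27; β=2, v≡28 (mod 29); (27|29)=-1, (28|29)=+1; sign (−1)^0·-1^2·+1^3 = +1.
(a,b)_7: α=-4, u≡3; β=-4, v≡3 (mod 7); (3|7)=-1, (3|7)=-1; sign (−1)^0·-1^-4·-1^-4 = +1.
(a,b)_2: α=-1, β=-2; u≡1, v≡7 (mod 8); ε(u)ε(v)=0·1, αω(v)=-1·0, βω(u)=-2·0; sum ≡ 0  ⇒  +1.
(a,b)_5: α=3, u≡3; β=4, v≡4 (mod 5); (3|5)=-1, (4|5)=+1; sign (−1)^0·-1^4·+1^3 = +1.
(a,b)_43: α=-4, u≡25; β=-2, v≡15 (mod 43); (25|43)=+1, (15|43)=+1; sign (−1)^0·+1^-2·+1^-4 = +1.
(a,b)_∞: sgn(-32190)=−, sgn(-9361)=−, so -1.
(a,b)_11: α=2, u≡2; β=1, v≡8 (mod 11); (2|11)=-1, (8|11)=-1; sign (−1)^0·-1^1·-1^2 = -1.
|Ram(-32190, -9361)| = 4, even; anisotropic at {3, 11, 23, ∞}.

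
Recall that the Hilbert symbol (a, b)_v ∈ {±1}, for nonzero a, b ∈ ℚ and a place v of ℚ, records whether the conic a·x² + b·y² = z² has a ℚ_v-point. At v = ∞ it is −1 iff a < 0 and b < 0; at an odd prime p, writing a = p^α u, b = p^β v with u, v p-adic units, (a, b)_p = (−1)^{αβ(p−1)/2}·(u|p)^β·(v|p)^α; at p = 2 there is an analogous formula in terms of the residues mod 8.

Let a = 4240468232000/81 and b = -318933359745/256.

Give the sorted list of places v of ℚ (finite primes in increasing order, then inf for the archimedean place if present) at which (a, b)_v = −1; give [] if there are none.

[3, 7, 13, 23]

(a, b) ≡ (5, -345345) mod (ℚ^×)²; places V = {2, 3, 5, 7, 11, 13, 23, 31, ∞}.
(a,b)_∞: sgn(5)=+, sgn(-345345)=−, so +1.
(a,b)_5: α=3, u≡1; β=1, v≡1 (mod 5); (1|5)=+1, (1|5)=+1; sign (−1)^0·+1^1·+1^3 = +1.
(a,b)_23: α=2, u≡21; β=1, v≡18 (mod 23); (21|23)=-1, (18|23)=+1; sign (−1)^0·-1^1·+1^2 = -1.
(a,b)_3: α=-4, u≡2; β=1, v≡1 (mod 3); (2|3)=-1, (1|3)=+1; sign (−1)^0·-1^1·+1^-4 = -1.
(a,b)_31: α=0, u≡4; β=4, v≡11 (mod 31); (4|31)=+1, (11|31)=-1; sign (−1)^0·+1^4·-1^0 = +1.
(a,b)_13: α=2, u≡2; β=1, v≡8 (mod 13); (2|13)=-1, (8|13)=-1; sign (−1)^0·-1^1·-1^2 = -1.
(a,b)_2: α=6, β=-8; u≡5, v≡7 (mod 8); ε(u)ε(v)=0·1, αω(v)=6·0, βω(u)=-8·1; sum ≡ 0  ⇒  +1.
(a,b)_11: α=2, u≡4; β=1, v≡2 (mod 11); (4|11)=+1, (2|11)=-1; sign (−1)^0·+1^1·-1^2 = +1.
(a,b)_7: α=2, u≡5; β=1, v≡1 (mod 7); (5|7)=-1, (1|7)=+1; sign (−1)^0·-1^1·+1^2 = -1.
Ram(5, -345345) = {3, 7, 13, 23}; no ℚ_3-point on the conic.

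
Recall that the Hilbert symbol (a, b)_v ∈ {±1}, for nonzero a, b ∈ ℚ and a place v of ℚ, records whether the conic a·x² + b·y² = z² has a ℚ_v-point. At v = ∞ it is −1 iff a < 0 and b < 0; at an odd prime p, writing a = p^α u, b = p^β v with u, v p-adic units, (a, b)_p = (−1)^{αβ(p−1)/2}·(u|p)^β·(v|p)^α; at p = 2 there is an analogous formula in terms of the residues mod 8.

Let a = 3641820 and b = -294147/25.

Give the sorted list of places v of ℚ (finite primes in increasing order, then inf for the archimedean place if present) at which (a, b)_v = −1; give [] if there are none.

Mod squares: a ≡ 910455, b ≡ -667. Check v ∈ {∞, 2, 3, 5, 7, 13, 23, 29}.
v=3: a=3^1·(≡2), b=3^2·(≡2) mod 3; (2|3)=-1, (2|3)=-1; (−1)^{1·2·1}·(-1)^2·(-1)^1 = -1.
v=23: a=23^1·(≡8), b=23^1·(≡11) mod 23; (8|23)=+1, (11|23)=-1; (−1)^{1·1·11}·(+1)^1·(-1)^1 = +1.
v=∞: 910455 > 0 and -667 < 0  ⇒  (a,b)_∞ = +1.
v=2: v_2(a)=2, v_2(b)=0; units ≡ 7, 5 (mod 8); ε·ε+αω+βω = 1·0+2·1+0·0 ≡ 0  ⇒  (a,b)_2 = +1.
v=13: a=13^1·(≡3), b=13^0·(≡9) mod 13; (3|13)=+1, (9|13)=+1; (−1)^{1·0·6}·(+1)^0·(+1)^1 = +1.
v=7: a=7^1·(≡6), b=7^2·(≡6) mod 7; (6|7)=-1, (6|7)=-1; (−1)^{1·2·3}·(-1)^2·(-1)^1 = -1.
v=5: a=5^1·(≡4), b=5^-2·(≡3) mod 5; (4|5)=+1, (3|5)=-1; (−1)^{1·-2·2}·(+1)^-2·(-1)^1 = -1.
v=29: a=29^1·(≡10), b=29^1·(≡20) mod 29; (10|29)=-1, (20|29)=+1; (−1)^{1·1·14}·(-1)^1·(+1)^1 = -1.
(910455, -667 / ℚ) ramifies at {3, 5, 7, 29}: a division algebra.

[3, 5, 7, 29]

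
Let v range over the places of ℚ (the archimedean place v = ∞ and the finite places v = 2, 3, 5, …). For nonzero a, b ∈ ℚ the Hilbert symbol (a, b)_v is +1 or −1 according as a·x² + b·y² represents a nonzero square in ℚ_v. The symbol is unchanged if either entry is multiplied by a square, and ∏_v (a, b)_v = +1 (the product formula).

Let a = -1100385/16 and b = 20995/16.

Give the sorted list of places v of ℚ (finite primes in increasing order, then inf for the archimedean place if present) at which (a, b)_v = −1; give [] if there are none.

[2, 5, 11, 13]

Mod squares: a ≡ -13585, b ≡ 20995. Check v ∈ {∞, 2, 3, 5, 11, 13, 17, 19}.
v=19: a=19^1·(≡1), b=19^1·(≡18) mod 19; (1|19)=+1, (18|19)=-1; (−1)^{1·1·9}·(+1)^1·(-1)^1 = +1.
v=17: a=17^0·(≡9), b=17^1·(≡6) mod 17; (9|17)=+1, (6|17)=-1; (−1)^{0·1·8}·(+1)^1·(-1)^0 = +1.
v=5: a=5^1·(≡3), b=5^1·(≡4) mod 5; (3|5)=-1, (4|5)=+1; (−1)^{1·1·2}·(-1)^1·(+1)^1 = -1.
v=3: a=3^4·(≡2), b=3^0·(≡1) mod 3; (2|3)=-1, (1|3)=+1; (−1)^{4·0·1}·(-1)^0·(+1)^4 = +1.
v=∞: -13585 < 0 and 20995 > 0  ⇒  (a,b)_∞ = +1.
v=2: v_2(a)=-4, v_2(b)=-4; units ≡ 7, 3 (mod 8); ε·ε+αω+βω = 1·1+-4·1+-4·0 ≡ 1  ⇒  (a,b)_2 = -1.
v=13: a=13^1·(≡8), b=13^1·(≡1) mod 13; (8|13)=-1, (1|13)=+1; (−1)^{1·1·6}·(-1)^1·(+1)^1 = -1.
v=11: a=11^1·(≡2), b=11^0·(≡8) mod 11; (2|11)=-1, (8|11)=-1; (−1)^{1·0·5}·(-1)^0·(-1)^1 = -1.
Ram(-13585, 20995) = {2, 5, 11, 13}; no ℚ_2-point on the conic.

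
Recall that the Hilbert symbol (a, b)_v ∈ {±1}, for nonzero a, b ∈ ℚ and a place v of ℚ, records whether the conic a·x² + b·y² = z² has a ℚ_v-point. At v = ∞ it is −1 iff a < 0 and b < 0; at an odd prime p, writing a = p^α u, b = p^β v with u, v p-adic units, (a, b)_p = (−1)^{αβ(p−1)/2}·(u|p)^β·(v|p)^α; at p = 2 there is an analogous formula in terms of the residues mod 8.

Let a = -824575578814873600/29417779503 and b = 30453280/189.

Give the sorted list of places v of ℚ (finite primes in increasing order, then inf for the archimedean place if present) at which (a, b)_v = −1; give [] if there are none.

(a, b) ≡ (-7, 2730) mod (ℚ^×)²; places V = {2, 3, 5, 7, 11, 13, 41, ∞}.
(a,b)_∞: sgn(-7)=−, sgn(2730)=+, so +1.
(a,b)_5: α=2, u≡2; β=1, v≡4 (mod 5); (2|5)=-1, (4|5)=+1; sign (−1)^0·-1^1·+1^2 = -1.
(a,b)_3: α=-6, u≡2; β=-3, v≡1 (mod 3); (2|3)=-1, (1|3)=+1; sign (−1)^0·-1^-3·+1^-6 = -1.
(a,b)_7: α=-9, u≡6; β=-1, v≡3 (mod 7); (6|7)=-1, (3|7)=-1; sign (−1)^1·-1^-1·-1^-9 = -1.
(a,b)_2: α=16, β=5; u≡1, v≡5 (mod 8); ε(u)ε(v)=0·0, αω(v)=16·1, βω(u)=5·0; sum ≡ 0  ⇒  +1.
(a,b)_13: α=2, u≡5; β=1, v≡11 (mod 13); (5|13)=-1, (11|13)=-1; sign (−1)^0·-1^1·-1^2 = -1.
(a,b)_41: α=2, u≡7; β=0, v≡13 (mod 41); (7|41)=-1, (13|41)=-1; sign (−1)^0·-1^0·-1^2 = +1.
(a,b)_11: α=6, u≡9; β=4, v≡6 (mod 11); (9|11)=+1, (6|11)=-1; sign (−1)^0·+1^4·-1^6 = +1.
Ram(-7, 2730) = {3, 5, 7, 13}; no ℚ_3-point on the conic.

[3, 5, 7, 13]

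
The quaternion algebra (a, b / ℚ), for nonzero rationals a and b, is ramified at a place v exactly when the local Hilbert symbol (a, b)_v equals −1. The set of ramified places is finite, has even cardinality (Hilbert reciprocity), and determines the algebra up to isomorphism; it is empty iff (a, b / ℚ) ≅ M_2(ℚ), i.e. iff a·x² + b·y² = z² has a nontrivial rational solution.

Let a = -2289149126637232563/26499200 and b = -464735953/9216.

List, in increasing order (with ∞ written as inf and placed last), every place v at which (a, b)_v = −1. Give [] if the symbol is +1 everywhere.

Mod squares: a ≡ -6047206, b ≡ -3840793. Check v ∈ {∞, 2, 3, 5, 7, 11, 13, 17, 19, 23, 37, 47}.
v=37: a=37^1·(≡1), b=37^0·(≡35) mod 37; (1|37)=+1, (35|37)=-1; (−1)^{1·0·18}·(+1)^0·(-1)^1 = -1.
v=∞: -6047206 < 0 and -3840793 < 0  ⇒  (a,b)_∞ = -1.
v=11: a=11^5·(≡5), b=11^3·(≡6) mod 11; (5|11)=+1, (6|11)=-1; (−1)^{5·3·5}·(+1)^3·(-1)^5 = +1.
v=23: a=23^1·(≡17), b=23^1·(≡16) mod 23; (17|23)=-1, (16|23)=+1; (−1)^{1·1·11}·(-1)^1·(+1)^1 = +1.
v=3: a=3^4·(≡2), b=3^-2·(≡2) mod 3; (2|3)=-1, (2|3)=-1; (−1)^{4·-2·1}·(-1)^-2·(-1)^4 = +1.
v=13: a=13^-2·(≡9), b=13^0·(≡6) mod 13; (9|13)=+1, (6|13)=-1; (−1)^{-2·0·6}·(+1)^0·(-1)^-2 = +1.
v=5: a=5^-2·(≡4), b=5^0·(≡2) mod 5; (4|5)=+1, (2|5)=-1; (−1)^{-2·0·2}·(+1)^0·(-1)^-2 = +1.
v=2: v_2(a)=-7, v_2(b)=-10; units ≡ 5, 7 (mod 8); ε·ε+αω+βω = 0·1+-7·0+-10·1 ≡ 0  ⇒  (a,b)_2 = +1.
v=17: a=17^3·(≡7), b=17^1·(≡1) mod 17; (7|17)=-1, (1|17)=+1; (−1)^{3·1·8}·(-1)^1·(+1)^3 = -1.
v=7: a=7^-2·(≡3), b=7^0·(≡1) mod 7; (3|7)=-1, (1|7)=+1; (−1)^{-2·0·3}·(-1)^0·(+1)^-2 = +1.
v=47: a=47^2·(≡2), b=47^1·(≡24) mod 47; (2|47)=+1, (24|47)=+1; (−1)^{2·1·23}·(+1)^1·(+1)^2 = +1.
v=19: a=19^1·(≡18), b=19^1·(≡15) mod 19; (18|19)=-1, (15|19)=-1; (−1)^{1·1·9}·(-1)^1·(-1)^1 = -1.
Ram(-6047206, -3840793) = {17, 19, 37, ∞}; no ℚ_17-point on the conic.

[17, 19, 37, inf]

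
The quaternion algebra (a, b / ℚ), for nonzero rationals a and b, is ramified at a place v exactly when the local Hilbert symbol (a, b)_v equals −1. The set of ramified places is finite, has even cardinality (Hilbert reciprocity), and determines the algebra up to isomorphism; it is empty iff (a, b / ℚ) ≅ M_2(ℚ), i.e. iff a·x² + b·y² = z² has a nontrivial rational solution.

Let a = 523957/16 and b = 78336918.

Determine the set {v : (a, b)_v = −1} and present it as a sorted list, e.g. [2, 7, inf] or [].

(a, b) ≡ (37, 22) mod (ℚ^×)²; places V = {2, 3, 7, 11, 17, 37, ∞}.
(a,b)_11: α=0, u≡1; β=1, v≡6 (mod 11); (1|11)=+1, (6|11)=-1; sign (−1)^0·+1^1·-1^0 = +1.
(a,b)_17: α=2, u≡6; β=2, v≡14 (mod 17); (6|17)=-1, (14|17)=-1; sign (−1)^0·-1^2·-1^2 = +1.
(a,b)_3: α=0, u≡1; β=2, v≡1 (mod 3); (1|3)=+1, (1|3)=+1; sign (−1)^0·+1^2·+1^0 = +1.
(a,b)_2: α=-4, β=1; u≡5, v≡3 (mod 8); ε(u)ε(v)=0·1, αω(v)=-4·1, βω(u)=1·1; sum ≡ 1  ⇒  -1.
(a,b)_7: α=2, u≡2; β=0, v≡2 (mod 7); (2|7)=+1, (2|7)=+1; sign (−1)^0·+1^0·+1^2 = +1.
(a,b)_37: α=1, u≡4; β=2, v≡20 (mod 37); (4|37)=+1, (20|37)=-1; sign (−1)^0·+1^2·-1^1 = -1.
(a,b)_∞: sgn(37)=+, sgn(22)=+, so +1.
Ram(37, 22) = {2, 37}; no ℚ_2-point on the conic.

[2, 37]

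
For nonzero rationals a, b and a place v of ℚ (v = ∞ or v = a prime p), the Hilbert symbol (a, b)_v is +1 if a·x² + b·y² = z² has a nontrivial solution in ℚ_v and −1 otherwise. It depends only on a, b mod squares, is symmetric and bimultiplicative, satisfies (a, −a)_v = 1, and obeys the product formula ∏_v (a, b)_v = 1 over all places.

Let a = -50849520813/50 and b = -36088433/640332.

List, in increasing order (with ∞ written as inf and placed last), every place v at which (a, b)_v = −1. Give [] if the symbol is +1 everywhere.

(a, b) ≡ (-4186, -51) mod (ℚ^×)²; places V = {2, 3, 5, 7, 11, 13, 17, 23, 31, 47, 53, ∞}.
(a,b)_2: α=-1, β=-2; u≡3, v≡5 (mod 8); ε(u)ε(v)=1·0, αω(v)=-1·1, βω(u)=-2·1; sum ≡ 1  ⇒  -1.
(a,b)_23: α=1, u≡18; β=0, v≡9 (mod 23); (18|23)=+1, (9|23)=+1; sign (−1)^0·+1^0·+1^1 = +1.
(a,b)_13: α=1, u≡10; β=0, v≡12 (mod 13); (10|13)=+1, (12|13)=+1; sign (−1)^0·+1^0·+1^1 = +1.
(a,b)_5: α=-2, u≡1; β=0, v≡1 (mod 5); (1|5)=+1, (1|5)=+1; sign (−1)^0·+1^0·+1^-2 = +1.
(a,b)_17: α=0, u≡2; β=1, v≡6 (mod 17); (2|17)=+1, (6|17)=-1; sign (−1)^0·+1^1·-1^0 = +1.
(a,b)_47: α=0, u≡29; β=2, v≡40 (mod 47); (29|47)=-1, (40|47)=-1; sign (−1)^0·-1^2·-1^0 = +1.
(a,b)_11: α=0, u≡5; β=-2, v≡4 (mod 11); (5|11)=+1, (4|11)=+1; sign (−1)^0·+1^-2·+1^0 = +1.
(a,b)_7: α=1, u≡2; β=-2, v≡3 (mod 7); (2|7)=+1, (3|7)=-1; sign (−1)^0·+1^-2·-1^1 = -1.
(a,b)_∞: sgn(-4186)=−, sgn(-51)=−, so -1.
(a,b)_31: α=2, u≡11; β=2, v≡3 (mod 31); (11|31)=-1, (3|31)=-1; sign (−1)^0·-1^2·-1^2 = +1.
(a,b)_3: α=2, u≡2; β=-3, v≡1 (mod 3); (2|3)=-1, (1|3)=+1; sign (−1)^0·-1^-3·+1^2 = -1.
(a,b)_53: α=2, u≡16; β=0, v≡41 (mod 53); (16|53)=+1, (41|53)=-1; sign (−1)^0·+1^0·-1^2 = +1.
|Ram(-4186, -51)| = 4, even; anisotropic at {2, 3, 7, ∞}.

[2, 3, 7, inf]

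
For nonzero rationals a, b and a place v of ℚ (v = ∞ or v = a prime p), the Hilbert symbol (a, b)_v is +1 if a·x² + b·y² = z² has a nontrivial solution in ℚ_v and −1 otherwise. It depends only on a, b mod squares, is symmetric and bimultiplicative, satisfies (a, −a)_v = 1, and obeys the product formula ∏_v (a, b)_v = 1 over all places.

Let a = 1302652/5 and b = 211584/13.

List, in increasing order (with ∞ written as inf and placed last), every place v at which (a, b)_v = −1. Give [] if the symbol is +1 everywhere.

[2, 3, 5, 13, 19, 47]

Mod squares: a ≡ 9635, b ≡ 42978. Check v ∈ {∞, 2, 3, 5, 13, 19, 29, 41, 47}.
v=3: a=3^0·(≡2), b=3^1·(≡1) mod 3; (2|3)=-1, (1|3)=+1; (−1)^{0·1·1}·(-1)^1·(+1)^0 = -1.
v=13: a=13^2·(≡5), b=13^-1·(≡9) mod 13; (5|13)=-1, (9|13)=+1; (−1)^{2·-1·6}·(-1)^-1·(+1)^2 = -1.
v=5: a=5^-1·(≡2), b=5^0·(≡3) mod 5; (2|5)=-1, (3|5)=-1; (−1)^{-1·0·2}·(-1)^0·(-1)^-1 = -1.
v=41: a=41^1·(≡24), b=41^0·(≡5) mod 41; (24|41)=-1, (5|41)=+1; (−1)^{1·0·20}·(-1)^0·(+1)^1 = +1.
v=∞: 9635 > 0 and 42978 > 0  ⇒  (a,b)_∞ = +1.
v=47: a=47^1·(≡16), b=47^0·(≡39) mod 47; (16|47)=+1, (39|47)=-1; (−1)^{1·0·23}·(+1)^0·(-1)^1 = -1.
v=29: a=29^0·(≡6), b=29^1·(≡8) mod 29; (6|29)=+1, (8|29)=-1; (−1)^{0·1·14}·(+1)^1·(-1)^0 = +1.
v=2: v_2(a)=2, v_2(b)=7; units ≡ 3, 1 (mod 8); ε·ε+αω+βω = 1·0+2·0+7·1 ≡ 1  ⇒  (a,b)_2 = -1.
v=19: a=19^0·(≡10), b=19^1·(≡6) mod 19; (10|19)=-1, (6|19)=+1; (−1)^{0·1·9}·(-1)^1·(+1)^0 = -1.
Ram(9635, 42978) = {2, 3, 5, 13, 19, 47}; no ℚ_2-point on the conic.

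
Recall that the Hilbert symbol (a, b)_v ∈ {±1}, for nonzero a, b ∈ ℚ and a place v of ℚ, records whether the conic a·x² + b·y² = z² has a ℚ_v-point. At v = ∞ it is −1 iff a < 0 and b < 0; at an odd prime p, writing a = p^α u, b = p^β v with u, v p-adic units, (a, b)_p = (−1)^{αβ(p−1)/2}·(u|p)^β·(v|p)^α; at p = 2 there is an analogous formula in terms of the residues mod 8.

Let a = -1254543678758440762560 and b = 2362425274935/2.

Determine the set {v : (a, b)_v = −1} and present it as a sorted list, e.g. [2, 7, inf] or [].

[2, 5, 19, 37]

(a, b) ≡ (-3515, 118030) mod (ℚ^×)²; places V = {2, 3, 5, 11, 19, 29, 37, ∞}.
(a,b)_29: α=2, u≡28; β=1, v≡19 (mod 29); (28|29)=+1, (19|29)=-1; sign (−1)^0·+1^1·-1^2 = +1.
(a,b)_37: α=5, u≡28; β=3, v≡22 (mod 37); (28|37)=+1, (22|37)=-1; sign (−1)^0·+1^3·-1^5 = -1.
(a,b)_∞: sgn(-3515)=−, sgn(118030)=+, so +1.
(a,b)_19: α=3, u≡7; β=2, v≡12 (mod 19); (7|19)=+1, (12|19)=-1; sign (−1)^0·+1^2·-1^3 = -1.
(a,b)_5: α=1, u≡3; β=1, v≡1 (mod 5); (3|5)=-1, (1|5)=+1; sign (−1)^0·-1^1·+1^1 = -1.
(a,b)_2: α=6, β=-1; u≡5, v≡7 (mod 8); ε(u)ε(v)=0·1, αω(v)=6·0, βω(u)=-1·1; sum ≡ 1  ⇒  -1.
(a,b)_11: α=2, u≡1; β=1, v≡5 (mod 11); (1|11)=+1, (5|11)=+1; sign (−1)^0·+1^1·+1^2 = +1.
(a,b)_3: α=4, u≡1; β=4, v≡1 (mod 3); (1|3)=+1, (1|3)=+1; sign (−1)^0·+1^4·+1^4 = +1.
(-3515, 118030 / ℚ) ramifies at {2, 5, 19, 37}: a division algebra.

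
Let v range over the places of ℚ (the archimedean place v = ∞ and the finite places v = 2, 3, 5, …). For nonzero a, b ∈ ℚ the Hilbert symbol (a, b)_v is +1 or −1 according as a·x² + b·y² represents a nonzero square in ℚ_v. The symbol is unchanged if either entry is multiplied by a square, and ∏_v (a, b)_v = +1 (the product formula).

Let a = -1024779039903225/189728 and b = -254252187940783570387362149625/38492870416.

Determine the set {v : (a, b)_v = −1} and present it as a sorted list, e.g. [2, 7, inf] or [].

Mod squares: a ≡ -4002, b ≡ -2185. Check v ∈ {∞, 2, 3, 5, 7, 11, 13, 19, 23, 29, 31}.
v=29: a=29^1·(≡13), b=29^2·(≡12) mod 29; (13|29)=+1, (12|29)=-1; (−1)^{1·2·14}·(+1)^2·(-1)^1 = -1.
v=19: a=19^2·(≡11), b=19^3·(≡18) mod 19; (11|19)=+1, (18|19)=-1; (−1)^{2·3·9}·(+1)^3·(-1)^2 = +1.
v=31: a=31^2·(≡20), b=31^4·(≡18) mod 31; (20|31)=+1, (18|31)=+1; (−1)^{2·4·15}·(+1)^4·(+1)^2 = +1.
v=5: a=5^2·(≡2), b=5^3·(≡3) mod 5; (2|5)=-1, (3|5)=-1; (−1)^{2·3·2}·(-1)^3·(-1)^2 = -1.
v=7: a=7^-2·(≡2), b=7^-6·(≡3) mod 7; (2|7)=+1, (3|7)=-1; (−1)^{-2·-6·3}·(+1)^-6·(-1)^-2 = +1.
v=3: a=3^11·(≡1), b=3^22·(≡2) mod 3; (1|3)=+1, (2|3)=-1; (−1)^{11·22·1}·(+1)^22·(-1)^11 = -1.
v=11: a=11^-2·(≡7), b=11^-2·(≡4) mod 11; (7|11)=-1, (4|11)=+1; (−1)^{-2·-2·5}·(-1)^-2·(+1)^-2 = +1.
v=13: a=13^0·(≡5), b=13^-2·(≡12) mod 13; (5|13)=-1, (12|13)=+1; (−1)^{0·-2·6}·(-1)^-2·(+1)^0 = +1.
v=23: a=23^1·(≡17), b=23^3·(≡15) mod 23; (17|23)=-1, (15|23)=-1; (−1)^{1·3·11}·(-1)^3·(-1)^1 = -1.
v=2: v_2(a)=-5, v_2(b)=-4; units ≡ 7, 7 (mod 8); ε·ε+αω+βω = 1·1+-5·0+-4·0 ≡ 1  ⇒  (a,b)_2 = -1.
v=∞: -4002 < 0 and -2185 < 0  ⇒  (a,b)_∞ = -1.
Ram(-4002, -2185) = {2, 3, 5, 23, 29, ∞}; no ℚ_2-point on the conic.

[2, 3, 5, 23, 29, inf]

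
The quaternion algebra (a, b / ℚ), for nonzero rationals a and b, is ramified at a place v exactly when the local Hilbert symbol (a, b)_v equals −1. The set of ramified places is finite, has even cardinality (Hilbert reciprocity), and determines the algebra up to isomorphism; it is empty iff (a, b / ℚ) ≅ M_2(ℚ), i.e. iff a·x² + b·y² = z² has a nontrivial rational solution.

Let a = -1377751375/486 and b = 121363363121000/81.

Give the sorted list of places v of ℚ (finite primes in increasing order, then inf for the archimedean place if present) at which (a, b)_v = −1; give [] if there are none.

Mod squares: a ≡ -330, b ≡ 10010. Check v ∈ {∞, 2, 3, 5, 7, 11, 13}.
v=2: v_2(a)=-1, v_2(b)=3; units ≡ 3, 5 (mod 8); ε·ε+αω+βω = 1·0+-1·1+3·1 ≡ 0  ⇒  (a,b)_2 = +1.
v=11: a=11^3·(≡4), b=11^5·(≡7) mod 11; (4|11)=+1, (7|11)=-1; (−1)^{3·5·5}·(+1)^5·(-1)^3 = +1.
v=3: a=3^-5·(≡1), b=3^-4·(≡2) mod 3; (1|3)=+1, (2|3)=-1; (−1)^{-5·-4·1}·(+1)^-4·(-1)^-5 = -1.
v=∞: -330 < 0 and 10010 > 0  ⇒  (a,b)_∞ = +1.
v=7: a=7^2·(≡5), b=7^3·(≡4) mod 7; (5|7)=-1, (4|7)=+1; (−1)^{2·3·3}·(-1)^3·(+1)^2 = -1.
v=5: a=5^3·(≡4), b=5^3·(≡3) mod 5; (4|5)=+1, (3|5)=-1; (−1)^{3·3·2}·(+1)^3·(-1)^3 = -1.
v=13: a=13^2·(≡11), b=13^3·(≡10) mod 13; (11|13)=-1, (10|13)=+1; (−1)^{2·3·6}·(-1)^3·(+1)^2 = -1.
|Ram(-330, 10010)| = 4, even; anisotropic at {3, 5, 7, 13}.

[3, 5, 7, 13]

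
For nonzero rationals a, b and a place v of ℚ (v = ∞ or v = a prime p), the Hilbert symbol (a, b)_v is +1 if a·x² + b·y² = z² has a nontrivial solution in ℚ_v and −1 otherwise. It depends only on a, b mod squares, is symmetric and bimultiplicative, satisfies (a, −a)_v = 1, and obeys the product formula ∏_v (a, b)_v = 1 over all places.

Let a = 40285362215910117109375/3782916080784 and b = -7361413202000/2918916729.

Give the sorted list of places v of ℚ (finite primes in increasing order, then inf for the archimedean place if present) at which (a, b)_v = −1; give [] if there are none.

[2, 31]

Mod squares: a ≡ 55, b ≡ -376805. Check v ∈ {∞, 2, 3, 5, 11, 13, 17, 23, 29, 31}.
v=5: a=5^7·(≡1), b=5^3·(≡1) mod 5; (1|5)=+1, (1|5)=+1; (−1)^{7·3·2}·(+1)^3·(+1)^7 = +1.
v=3: a=3^-12·(≡1), b=3^-8·(≡1) mod 3; (1|3)=+1, (1|3)=+1; (−1)^{-12·-8·1}·(+1)^-8·(+1)^-12 = +1.
v=31: a=31^2·(≡27), b=31^1·(≡4) mod 31; (27|31)=-1, (4|31)=+1; (−1)^{2·1·15}·(-1)^1·(+1)^2 = -1.
v=∞: 55 > 0 and -376805 < 0  ⇒  (a,b)_∞ = +1.
v=13: a=13^6·(≡12), b=13^3·(≡7) mod 13; (12|13)=+1, (7|13)=-1; (−1)^{6·3·6}·(+1)^3·(-1)^6 = +1.
v=23: a=23^-2·(≡9), b=23^-2·(≡2) mod 23; (9|23)=+1, (2|23)=+1; (−1)^{-2·-2·11}·(+1)^-2·(+1)^-2 = +1.
v=2: v_2(a)=-4, v_2(b)=4; units ≡ 7, 3 (mod 8); ε·ε+αω+βω = 1·1+-4·1+4·0 ≡ 1  ⇒  (a,b)_2 = -1.
v=17: a=17^4·(≡15), b=17^3·(≡7) mod 17; (15|17)=+1, (7|17)=-1; (−1)^{4·3·8}·(+1)^3·(-1)^4 = +1.
v=29: a=29^-2·(≡18), b=29^-2·(≡12) mod 29; (18|29)=-1, (12|29)=-1; (−1)^{-2·-2·14}·(-1)^-2·(-1)^-2 = +1.
v=11: a=11^3·(≡3), b=11^1·(≡6) mod 11; (3|11)=+1, (6|11)=-1; (−1)^{3·1·5}·(+1)^1·(-1)^3 = +1.
|Ram(55, -376805)| = 2, even; anisotropic at {2, 31}.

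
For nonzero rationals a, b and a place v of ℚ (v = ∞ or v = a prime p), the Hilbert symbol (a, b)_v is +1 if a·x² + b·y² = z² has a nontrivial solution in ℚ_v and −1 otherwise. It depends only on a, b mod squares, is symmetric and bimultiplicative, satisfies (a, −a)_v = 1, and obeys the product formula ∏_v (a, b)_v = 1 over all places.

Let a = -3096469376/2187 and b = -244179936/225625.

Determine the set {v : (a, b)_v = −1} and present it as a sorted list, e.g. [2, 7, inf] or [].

[2, 3, 11, inf]

Mod squares: a ≡ -42, b ≡ -286. Check v ∈ {∞, 2, 3, 5, 7, 11, 13, 19}.
v=7: a=7^1·(≡1), b=7^2·(≡1) mod 7; (1|7)=+1, (1|7)=+1; (−1)^{1·2·3}·(+1)^2·(+1)^1 = +1.
v=∞: -42 < 0 and -286 < 0  ⇒  (a,b)_∞ = -1.
v=5: a=5^0·(≡2), b=5^-4·(≡4) mod 5; (2|5)=-1, (4|5)=+1; (−1)^{0·-4·2}·(-1)^-4·(+1)^0 = +1.
v=13: a=13^4·(≡10), b=13^1·(≡3) mod 13; (10|13)=+1, (3|13)=+1; (−1)^{4·1·6}·(+1)^1·(+1)^4 = +1.
v=3: a=3^-7·(≡1), b=3^2·(≡2) mod 3; (1|3)=+1, (2|3)=-1; (−1)^{-7·2·1}·(+1)^2·(-1)^-7 = -1.
v=2: v_2(a)=7, v_2(b)=5; units ≡ 3, 1 (mod 8); ε·ε+αω+βω = 1·0+7·0+5·1 ≡ 1  ⇒  (a,b)_2 = -1.
v=11: a=11^2·(≡7), b=11^3·(≡6) mod 11; (7|11)=-1, (6|11)=-1; (−1)^{2·3·5}·(-1)^3·(-1)^2 = -1.
v=19: a=19^0·(≡15), b=19^-2·(≡15) mod 19; (15|19)=-1, (15|19)=-1; (−1)^{0·-2·9}·(-1)^-2·(-1)^0 = +1.
|Ram(-42, -286)| = 4, even; anisotropic at {2, 3, 11, ∞}.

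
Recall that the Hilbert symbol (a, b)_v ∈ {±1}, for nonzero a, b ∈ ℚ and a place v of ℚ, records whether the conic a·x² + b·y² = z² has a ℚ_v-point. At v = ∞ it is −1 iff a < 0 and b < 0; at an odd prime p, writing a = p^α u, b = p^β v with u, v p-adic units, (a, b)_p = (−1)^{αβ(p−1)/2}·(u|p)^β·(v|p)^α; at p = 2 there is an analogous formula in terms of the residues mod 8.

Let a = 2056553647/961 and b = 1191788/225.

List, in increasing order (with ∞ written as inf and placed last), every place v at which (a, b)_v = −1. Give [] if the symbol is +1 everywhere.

Mod squares: a ≡ 2445367, b ≡ 1763. Check v ∈ {∞, 2, 3, 5, 13, 29, 31, 37, 41, 43, 53}.
v=41: a=41^0·(≡32), b=41^1·(≡2) mod 41; (32|41)=+1, (2|41)=+1; (−1)^{0·1·20}·(+1)^1·(+1)^0 = +1.
v=∞: 2445367 > 0 and 1763 > 0  ⇒  (a,b)_∞ = +1.
v=2: v_2(a)=0, v_2(b)=2; units ≡ 7, 3 (mod 8); ε·ε+αω+βω = 1·1+0·1+2·0 ≡ 1  ⇒  (a,b)_2 = -1.
v=5: a=5^0·(≡2), b=5^-2·(≡2) mod 5; (2|5)=-1, (2|5)=-1; (−1)^{0·-2·2}·(-1)^-2·(-1)^0 = +1.
v=29: a=29^3·(≡5), b=29^0·(≡16) mod 29; (5|29)=+1, (16|29)=+1; (−1)^{3·0·14}·(+1)^0·(+1)^3 = +1.
v=3: a=3^0·(≡1), b=3^-2·(≡2) mod 3; (1|3)=+1, (2|3)=-1; (−1)^{0·-2·1}·(+1)^-2·(-1)^0 = +1.
v=37: a=37^1·(≡16), b=37^0·(≡6) mod 37; (16|37)=+1, (6|37)=-1; (−1)^{1·0·18}·(+1)^0·(-1)^1 = -1.
v=13: a=13^0·(≡8), b=13^2·(≡8) mod 13; (8|13)=-1, (8|13)=-1; (−1)^{0·2·6}·(-1)^2·(-1)^0 = +1.
v=43: a=43^1·(≡11), b=43^1·(≡11) mod 43; (11|43)=+1, (11|43)=+1; (−1)^{1·1·21}·(+1)^1·(+1)^1 = -1.
v=31: a=31^-2·(≡7), b=31^0·(≡3) mod 31; (7|31)=+1, (3|31)=-1; (−1)^{-2·0·15}·(+1)^0·(-1)^-2 = +1.
v=53: a=53^1·(≡24), b=53^0·(≡39) mod 53; (24|53)=+1, (39|53)=-1; (−1)^{1·0·26}·(+1)^0·(-1)^1 = -1.
Ram(2445367, 1763) = {2, 37, 43, 53}; no ℚ_2-point on the conic.

[2, 37, 43, 53]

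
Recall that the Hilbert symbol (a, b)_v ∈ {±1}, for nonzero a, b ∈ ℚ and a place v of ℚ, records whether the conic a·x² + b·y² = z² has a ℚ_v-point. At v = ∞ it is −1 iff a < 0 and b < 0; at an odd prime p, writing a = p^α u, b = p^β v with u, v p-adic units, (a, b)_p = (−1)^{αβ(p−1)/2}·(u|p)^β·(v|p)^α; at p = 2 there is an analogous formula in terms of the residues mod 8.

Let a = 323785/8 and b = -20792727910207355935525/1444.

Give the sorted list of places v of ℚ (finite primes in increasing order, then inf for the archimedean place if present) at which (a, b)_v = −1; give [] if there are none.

[2, 17]

(a, b) ≡ (770, -1309) mod (ℚ^×)²; places V = {2, 5, 7, 11, 17, 19, 23, 29, ∞}.
(a,b)_2: α=-3, β=-2; u≡1, v≡3 (mod 8); ε(u)ε(v)=0·1, αω(v)=-3·1, βω(u)=-2·0; sum ≡ 1  ⇒  -1.
(a,b)_23: α=0, u≡19; β=2, v≡13 (mod 23); (19|23)=-1, (13|23)=+1; sign (−1)^0·-1^2·+1^0 = +1.
(a,b)_19: α=0, u≡15; β=-2, v≡12 (mod 19); (15|19)=-1, (12|19)=-1; sign (−1)^0·-1^-2·-1^0 = +1.
(a,b)_7: α=1, u≡6; β=5, v≡2 (mod 7); (6|7)=-1, (2|7)=+1; sign (−1)^1·-1^5·+1^1 = +1.
(a,b)_5: α=1, u≡4; β=2, v≡1 (mod 5); (4|5)=+1, (1|5)=+1; sign (−1)^0·+1^2·+1^1 = +1.
(a,b)_∞: sgn(770)=+, sgn(-1309)=−, so +1.
(a,b)_17: α=0, u≡11; β=1, v≡2 (mod 17); (11|17)=-1, (2|17)=+1; sign (−1)^0·-1^1·+1^0 = -1.
(a,b)_29: α=2, u≡1; β=8, v≡25 (mod 29); (1|29)=+1, (25|29)=+1; sign (−1)^0·+1^8·+1^2 = +1.
(a,b)_11: α=1, u≡4; β=1, v≡10 (mod 11); (4|11)=+1, (10|11)=-1; sign (−1)^1·+1^1·-1^1 = +1.
|Ram(770, -1309)| = 2, even; anisotropic at {2, 17}.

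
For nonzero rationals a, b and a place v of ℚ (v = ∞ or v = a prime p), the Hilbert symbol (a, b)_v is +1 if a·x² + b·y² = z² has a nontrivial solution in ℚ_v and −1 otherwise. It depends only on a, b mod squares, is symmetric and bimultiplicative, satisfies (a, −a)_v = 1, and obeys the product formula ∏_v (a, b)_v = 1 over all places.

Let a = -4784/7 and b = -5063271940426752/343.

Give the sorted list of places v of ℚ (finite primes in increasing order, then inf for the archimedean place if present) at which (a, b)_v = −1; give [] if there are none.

[2, 7, 31, inf]

(a, b) ≡ (-2093, -254541) mod (ℚ^×)²; places V = {2, 3, 7, 13, 17, 23, 31, ∞}.
(a,b)_13: α=1, u≡5; β=4, v≡1 (mod 13); (5|13)=-1, (1|13)=+1; sign (−1)^0·-1^4·+1^1 = +1.
(a,b)_7: α=-1, u≡4; β=-3, v≡4 (mod 7); (4|7)=+1, (4|7)=+1; sign (−1)^1·+1^-3·+1^-1 = -1.
(a,b)_3: α=0, u≡1; β=3, v≡2 (mod 3); (1|3)=+1, (2|3)=-1; sign (−1)^0·+1^3·-1^0 = +1.
(a,b)_31: α=0, u≡3; β=1, v≡16 (mod 31); (3|31)=-1, (16|31)=+1; sign (−1)^0·-1^1·+1^0 = -1.
(a,b)_2: α=4, β=10; u≡3, v≡3 (mod 8); ε(u)ε(v)=1·1, αω(v)=4·1, βω(u)=10·1; sum ≡ 1  ⇒  -1.
(a,b)_17: α=0, u≡16; β=1, v≡4 (mod 17); (16|17)=+1, (4|17)=+1; sign (−1)^0·+1^1·+1^0 = +1.
(a,b)_23: α=1, u≡13; β=3, v≡10 (mod 23); (13|23)=+1, (10|23)=-1; sign (−1)^1·+1^3·-1^1 = +1.
(a,b)_∞: sgn(-2093)=−, sgn(-254541)=−, so -1.
|Ram(-2093, -254541)| = 4, even; anisotropic at {2, 7, 31, ∞}.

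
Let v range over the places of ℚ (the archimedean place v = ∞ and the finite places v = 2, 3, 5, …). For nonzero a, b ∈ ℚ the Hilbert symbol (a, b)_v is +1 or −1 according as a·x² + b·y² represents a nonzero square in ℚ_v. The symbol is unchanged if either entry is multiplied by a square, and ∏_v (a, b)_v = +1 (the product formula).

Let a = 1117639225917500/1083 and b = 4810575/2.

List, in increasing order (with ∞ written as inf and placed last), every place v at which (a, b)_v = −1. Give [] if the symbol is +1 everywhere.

[2, 3, 11, 13]

(a, b) ≡ (429, 7854) mod (ℚ^×)²; places V = {2, 3, 5, 7, 11, 13, 17, 19, 23, ∞}.
(a,b)_5: α=4, u≡1; β=2, v≡4 (mod 5); (1|5)=+1, (4|5)=+1; sign (−1)^0·+1^2·+1^4 = +1.
(a,b)_23: α=2, u≡5; β=0, v≡5 (mod 23); (5|23)=-1, (5|23)=-1; sign (−1)^0·-1^0·-1^2 = +1.
(a,b)_19: α=-2, u≡4; β=0, v≡11 (mod 19); (4|19)=+1, (11|19)=+1; sign (−1)^0·+1^0·+1^-2 = +1.
(a,b)_17: α=2, u≡9; β=1, v≡5 (mod 17); (9|17)=+1, (5|17)=-1; sign (−1)^0·+1^1·-1^2 = +1.
(a,b)_13: α=3, u≡5; β=0, v≡8 (mod 13); (5|13)=-1, (8|13)=-1; sign (−1)^0·-1^0·-1^3 = -1.
(a,b)_3: α=-1, u≡2; β=1, v≡2 (mod 3); (2|3)=-1, (2|3)=-1; sign (−1)^1·-1^1·-1^-1 = -1.
(a,b)_11: α=3, u≡10; β=1, v≡10 (mod 11); (10|11)=-1, (10|11)=-1; sign (−1)^1·-1^1·-1^3 = -1.
(a,b)_2: α=2, β=-1; u≡5, v≡7 (mod 8); ε(u)ε(v)=0·1, αω(v)=2·0, βω(u)=-1·1; sum ≡ 1  ⇒  -1.
(a,b)_7: α=0, u≡4; β=3, v≡2 (mod 7); (4|7)=+1, (2|7)=+1; sign (−1)^0·+1^3·+1^0 = +1.
(a,b)_∞: sgn(429)=+, sgn(7854)=+, so +1.
Ram(429, 7854) = {2, 3, 11, 13}; no ℚ_2-point on the conic.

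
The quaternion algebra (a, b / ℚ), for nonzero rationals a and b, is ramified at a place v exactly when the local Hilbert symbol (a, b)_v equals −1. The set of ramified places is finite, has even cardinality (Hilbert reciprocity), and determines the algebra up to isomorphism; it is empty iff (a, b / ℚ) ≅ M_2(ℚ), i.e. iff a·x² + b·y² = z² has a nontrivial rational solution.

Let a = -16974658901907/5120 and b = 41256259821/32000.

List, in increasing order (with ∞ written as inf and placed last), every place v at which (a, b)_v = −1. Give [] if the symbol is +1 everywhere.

[5, 17]

(a, b) ≡ (-76415, 534905) mod (ℚ^×)²; places V = {2, 3, 5, 7, 17, 23, 29, 31, ∞}.
(a,b)_31: α=1, u≡21; β=1, v≡9 (mod 31); (21|31)=-1, (9|31)=+1; sign (−1)^1·-1^1·+1^1 = +1.
(a,b)_29: α=1, u≡25; β=1, v≡4 (mod 29); (25|29)=+1, (4|29)=+1; sign (−1)^0·+1^1·+1^1 = +1.
(a,b)_∞: sgn(-76415)=−, sgn(534905)=+, so +1.
(a,b)_3: α=4, u≡1; β=6, v≡2 (mod 3); (1|3)=+1, (2|3)=-1; sign (−1)^0·+1^6·-1^4 = +1.
(a,b)_7: α=2, u≡4; β=1, v≡5 (mod 7); (4|7)=+1, (5|7)=-1; sign (−1)^0·+1^1·-1^2 = +1.
(a,b)_2: α=-10, β=-8; u≡1, v≡1 (mod 8); ε(u)ε(v)=0·0, αω(v)=-10·0, βω(u)=-8·0; sum ≡ 0  ⇒  +1.
(a,b)_17: α=1, u≡10; β=1, v≡15 (mod 17); (10|17)=-1, (15|17)=+1; sign (−1)^0·-1^1·+1^1 = -1.
(a,b)_5: α=-1, u≡2; β=-3, v≡1 (mod 5); (2|5)=-1, (1|5)=+1; sign (−1)^0·-1^-3·+1^-1 = -1.
(a,b)_23: α=4, u≡21; β=2, v≡15 (mod 23); (21|23)=-1, (15|23)=-1; sign (−1)^0·-1^2·-1^4 = +1.
Ram(-76415, 534905) = {5, 17}; no ℚ_5-point on the conic.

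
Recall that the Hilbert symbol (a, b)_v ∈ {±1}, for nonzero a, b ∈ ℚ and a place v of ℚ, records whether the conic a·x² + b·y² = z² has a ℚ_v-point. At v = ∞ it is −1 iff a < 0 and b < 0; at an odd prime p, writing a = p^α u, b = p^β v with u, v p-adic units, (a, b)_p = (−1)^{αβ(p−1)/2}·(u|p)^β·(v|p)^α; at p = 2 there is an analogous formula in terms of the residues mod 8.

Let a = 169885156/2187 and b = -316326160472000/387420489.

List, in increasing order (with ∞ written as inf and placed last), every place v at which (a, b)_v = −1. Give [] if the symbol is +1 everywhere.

[5, 19]

(a, b) ≡ (3, -95) mod (ℚ^×)²; places V = {2, 3, 5, 7, 19, ∞}.
(a,b)_∞: sgn(3)=+, sgn(-95)=−, so +1.
(a,b)_3: α=-7, u≡1; β=-18, v≡1 (mod 3); (1|3)=+1, (1|3)=+1; sign (−1)^0·+1^-18·+1^-7 = +1.
(a,b)_5: α=0, u≡3; β=3, v≡1 (mod 5); (3|5)=-1, (1|5)=+1; sign (−1)^0·-1^3·+1^0 = -1.
(a,b)_2: α=2, β=6; u≡3, v≡1 (mod 8); ε(u)ε(v)=1·0, αω(v)=2·0, βω(u)=6·1; sum ≡ 0  ⇒  +1.
(a,b)_7: α=6, u≡3; β=8, v≡6 (mod 7); (3|7)=-1, (6|7)=-1; sign (−1)^0·-1^8·-1^6 = +1.
(a,b)_19: α=2, u≡2; β=3, v≡8 (mod 19); (2|19)=-1, (8|19)=-1; sign (−1)^0·-1^3·-1^2 = -1.
|Ram(3, -95)| = 2, even; anisotropic at {5, 19}.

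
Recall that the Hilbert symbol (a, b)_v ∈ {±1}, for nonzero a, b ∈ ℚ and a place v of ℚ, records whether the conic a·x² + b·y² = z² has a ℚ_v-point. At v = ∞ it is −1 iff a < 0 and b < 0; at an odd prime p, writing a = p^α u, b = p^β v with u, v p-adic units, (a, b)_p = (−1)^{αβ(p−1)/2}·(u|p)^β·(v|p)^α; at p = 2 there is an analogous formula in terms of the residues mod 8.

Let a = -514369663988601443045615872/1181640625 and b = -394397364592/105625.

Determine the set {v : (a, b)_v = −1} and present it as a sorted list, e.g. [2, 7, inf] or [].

[17, 23, 31, inf]

Mod squares: a ≡ -2737, b ≡ -84847. Check v ∈ {∞, 2, 5, 7, 11, 13, 17, 19, 23, 31}.
v=5: a=5^-10·(≡3), b=5^-4·(≡2) mod 5; (3|5)=-1, (2|5)=-1; (−1)^{-10·-4·2}·(-1)^-4·(-1)^-10 = +1.
v=19: a=19^2·(≡3), b=19^0·(≡4) mod 19; (3|19)=-1, (4|19)=+1; (−1)^{2·0·9}·(-1)^0·(+1)^2 = +1.
v=13: a=13^0·(≡5), b=13^-2·(≡3) mod 13; (5|13)=-1, (3|13)=+1; (−1)^{0·-2·6}·(-1)^-2·(+1)^0 = +1.
v=17: a=17^3·(≡9), b=17^1·(≡3) mod 17; (9|17)=+1, (3|17)=-1; (−1)^{3·1·8}·(+1)^1·(-1)^3 = -1.
v=2: v_2(a)=8, v_2(b)=4; units ≡ 7, 1 (mod 8); ε·ε+αω+βω = 1·0+8·0+4·0 ≡ 0  ⇒  (a,b)_2 = +1.
v=23: a=23^3·(≡5), b=23^1·(≡10) mod 23; (5|23)=-1, (10|23)=-1; (−1)^{3·1·11}·(-1)^1·(-1)^3 = -1.
v=∞: -2737 < 0 and -84847 < 0  ⇒  (a,b)_∞ = -1.
v=31: a=31^2·(≡30), b=31^1·(≡12) mod 31; (30|31)=-1, (12|31)=-1; (−1)^{2·1·15}·(-1)^1·(-1)^2 = -1.
v=11: a=11^-2·(≡6), b=11^2·(≡2) mod 11; (6|11)=-1, (2|11)=-1; (−1)^{-2·2·5}·(-1)^2·(-1)^-2 = +1.
v=7: a=7^13·(≡1), b=7^5·(≡6) mod 7; (1|7)=+1, (6|7)=-1; (−1)^{13·5·3}·(+1)^5·(-1)^13 = +1.
Ram(-2737, -84847) = {17, 23, 31, ∞}; no ℚ_17-point on the conic.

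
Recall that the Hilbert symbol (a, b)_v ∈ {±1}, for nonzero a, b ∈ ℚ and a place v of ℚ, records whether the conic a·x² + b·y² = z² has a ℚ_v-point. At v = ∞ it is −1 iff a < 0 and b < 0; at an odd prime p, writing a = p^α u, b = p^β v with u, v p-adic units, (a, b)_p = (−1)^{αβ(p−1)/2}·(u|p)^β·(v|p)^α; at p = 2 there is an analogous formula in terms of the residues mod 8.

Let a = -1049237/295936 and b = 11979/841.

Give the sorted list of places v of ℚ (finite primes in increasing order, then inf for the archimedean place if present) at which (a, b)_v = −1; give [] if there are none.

Mod squares: a ≡ -437, b ≡ 11. Check v ∈ {∞, 2, 3, 7, 11, 17, 19, 23, 29}.
v=23: a=23^1·(≡2), b=23^0·(≡5) mod 23; (2|23)=+1, (5|23)=-1; (−1)^{1·0·11}·(+1)^0·(-1)^1 = -1.
v=2: v_2(a)=-10, v_2(b)=0; units ≡ 3, 3 (mod 8); ε·ε+αω+βω = 1·1+-10·1+0·1 ≡ 1  ⇒  (a,b)_2 = -1.
v=∞: -437 < 0 and 11 > 0  ⇒  (a,b)_∞ = +1.
v=11: a=11^0·(≡3), b=11^3·(≡4) mod 11; (3|11)=+1, (4|11)=+1; (−1)^{0·3·5}·(+1)^3·(+1)^0 = +1.
v=3: a=3^0·(≡1), b=3^2·(≡2) mod 3; (1|3)=+1, (2|3)=-1; (−1)^{0·2·1}·(+1)^2·(-1)^0 = +1.
v=19: a=19^1·(≡13), b=19^0·(≡17) mod 19; (13|19)=-1, (17|19)=+1; (−1)^{1·0·9}·(-1)^0·(+1)^1 = +1.
v=29: a=29^0·(≡18), b=29^-2·(≡2) mod 29; (18|29)=-1, (2|29)=-1; (−1)^{0·-2·14}·(-1)^-2·(-1)^0 = +1.
v=17: a=17^-2·(≡5), b=17^0·(≡12) mod 17; (5|17)=-1, (12|17)=-1; (−1)^{-2·0·8}·(-1)^0·(-1)^-2 = +1.
v=7: a=7^4·(≡1), b=7^0·(≡2) mod 7; (1|7)=+1, (2|7)=+1; (−1)^{4·0·3}·(+1)^0·(+1)^4 = +1.
Ram(-437, 11) = {2, 23}; no ℚ_2-point on the conic.

[2, 23]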